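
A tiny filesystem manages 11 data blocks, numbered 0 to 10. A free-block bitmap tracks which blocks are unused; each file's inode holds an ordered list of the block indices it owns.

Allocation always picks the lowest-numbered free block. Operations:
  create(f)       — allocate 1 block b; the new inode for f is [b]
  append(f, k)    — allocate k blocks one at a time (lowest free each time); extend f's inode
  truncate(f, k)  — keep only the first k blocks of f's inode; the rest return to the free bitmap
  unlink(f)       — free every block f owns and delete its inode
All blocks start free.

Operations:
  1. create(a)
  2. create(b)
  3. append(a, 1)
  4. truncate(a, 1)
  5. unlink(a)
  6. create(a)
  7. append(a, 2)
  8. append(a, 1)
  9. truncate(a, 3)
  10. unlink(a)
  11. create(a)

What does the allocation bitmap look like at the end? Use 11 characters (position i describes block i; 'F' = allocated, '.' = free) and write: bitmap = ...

bitmap = FF.........

  1. create(a)  ⇒  F..........  {a→[0]}
  2. create(b)  ⇒  FF.........  {a→[0]; b→[1]}
  3. append(a, 1)  ⇒  FFF........  {a→[0, 2]; b→[1]}
  4. truncate(a, 1)  ⇒  FF.........  {a→[0]; b→[1]}
  5. unlink(a)  ⇒  .F.........  {b→[1]}
  6. create(a)  ⇒  FF.........  {a→[0]; b→[1]}
  7. append(a, 2)  ⇒  FFFF.......  {a→[0, 2, 3]; b→[1]}
  8. append(a, 1)  ⇒  FFFFF......  {a→[0, 2, 3, 4]; b→[1]}
  9. truncate(a, 3)  ⇒  FFFF.......  {a→[0, 2, 3]; b→[1]}
  10. unlink(a)  ⇒  .F.........  {b→[1]}
  11. create(a)  ⇒  FF.........  {a→[0]; b→[1]}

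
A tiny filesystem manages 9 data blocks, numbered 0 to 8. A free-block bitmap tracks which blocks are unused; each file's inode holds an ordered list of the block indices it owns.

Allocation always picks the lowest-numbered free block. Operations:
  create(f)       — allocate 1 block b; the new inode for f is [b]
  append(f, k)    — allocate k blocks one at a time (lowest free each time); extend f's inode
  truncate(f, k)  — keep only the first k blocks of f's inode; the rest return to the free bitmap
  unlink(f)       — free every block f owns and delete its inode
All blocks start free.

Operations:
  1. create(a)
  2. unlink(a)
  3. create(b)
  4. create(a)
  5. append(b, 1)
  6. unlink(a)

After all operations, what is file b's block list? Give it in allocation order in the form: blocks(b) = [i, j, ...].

after create(a) → a:[0]  free=[F........]
after unlink(a) →   free=[.........]
after create(b) → b:[0]  free=[F........]
after create(a) → a:[1], b:[0]  free=[FF.......]
after append(b, 1) → a:[1], b:[0, 2]  free=[FFF......]
after unlink(a) → b:[0, 2]  free=[F.F......]

blocks(b) = [0, 2]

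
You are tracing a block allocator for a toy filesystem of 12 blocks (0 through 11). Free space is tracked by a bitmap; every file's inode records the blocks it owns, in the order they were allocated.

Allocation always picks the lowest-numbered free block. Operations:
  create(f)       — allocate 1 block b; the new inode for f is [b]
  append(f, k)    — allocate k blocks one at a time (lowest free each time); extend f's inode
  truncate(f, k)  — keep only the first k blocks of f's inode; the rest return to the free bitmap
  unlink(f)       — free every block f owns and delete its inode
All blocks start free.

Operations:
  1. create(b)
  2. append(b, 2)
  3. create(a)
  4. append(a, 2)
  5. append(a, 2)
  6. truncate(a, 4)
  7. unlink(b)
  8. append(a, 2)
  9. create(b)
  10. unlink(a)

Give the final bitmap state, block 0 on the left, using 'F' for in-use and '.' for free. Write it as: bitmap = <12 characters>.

bitmap = ..F.........

after create(b) → b:[0]  free=[F...........]
after append(b, 2) → b:[0, 1, 2]  free=[FFF.........]
after create(a) → a:[3], b:[0, 1, 2]  free=[FFFF........]
after append(a, 2) → a:[3, 4, 5], b:[0, 1, 2]  free=[FFFFFF......]
after append(a, 2) → a:[3, 4, 5, 6, 7], b:[0, 1, 2]  free=[FFFFFFFF....]
after truncate(a, 4) → a:[3, 4, 5, 6], b:[0, 1, 2]  free=[FFFFFFF.....]
after unlink(b) → a:[3, 4, 5, 6]  free=[...FFFF.....]
after append(a, 2) → a:[3, 4, 5, 6, 0, 1]  free=[FF.FFFF.....]
after create(b) → a:[3, 4, 5, 6, 0, 1], b:[2]  free=[FFFFFFF.....]
after unlink(a) → b:[2]  free=[..F.........]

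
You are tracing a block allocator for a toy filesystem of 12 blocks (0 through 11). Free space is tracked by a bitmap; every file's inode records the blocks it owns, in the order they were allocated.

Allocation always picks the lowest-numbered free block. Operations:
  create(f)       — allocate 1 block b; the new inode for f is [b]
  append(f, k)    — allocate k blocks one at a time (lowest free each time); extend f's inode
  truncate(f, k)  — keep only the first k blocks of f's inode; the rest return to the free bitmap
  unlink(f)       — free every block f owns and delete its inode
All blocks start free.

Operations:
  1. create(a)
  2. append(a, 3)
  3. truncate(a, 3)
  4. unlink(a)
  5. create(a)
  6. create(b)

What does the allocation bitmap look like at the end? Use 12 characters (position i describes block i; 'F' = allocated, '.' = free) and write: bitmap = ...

  1. create(a)  ⇒  F...........  {a→[0]}
  2. append(a, 3)  ⇒  FFFF........  {a→[0, 1, 2, 3]}
  3. truncate(a, 3)  ⇒  FFF.........  {a→[0, 1, 2]}
  4. unlink(a)  ⇒  ............  {}
  5. create(a)  ⇒  F...........  {a→[0]}
  6. create(b)  ⇒  FF..........  {a→[0]; b→[1]}

bitmap = FF..........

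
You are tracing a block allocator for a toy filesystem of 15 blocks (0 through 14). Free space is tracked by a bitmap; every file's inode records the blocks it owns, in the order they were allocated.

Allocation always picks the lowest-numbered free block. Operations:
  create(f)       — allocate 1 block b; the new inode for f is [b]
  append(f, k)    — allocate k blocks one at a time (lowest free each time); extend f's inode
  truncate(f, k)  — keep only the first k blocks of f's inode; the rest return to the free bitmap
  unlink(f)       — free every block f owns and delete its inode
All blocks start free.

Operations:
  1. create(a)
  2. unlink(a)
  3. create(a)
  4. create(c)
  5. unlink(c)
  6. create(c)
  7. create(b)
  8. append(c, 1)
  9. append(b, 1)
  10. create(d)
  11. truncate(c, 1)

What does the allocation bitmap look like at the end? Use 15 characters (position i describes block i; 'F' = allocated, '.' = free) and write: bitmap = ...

bitmap = FFF.FF.........

create(a): bitmap=F.............. | a=[0]
unlink(a): bitmap=............... | 
create(a): bitmap=F.............. | a=[0]
create(c): bitmap=FF............. | a=[0] c=[1]
unlink(c): bitmap=F.............. | a=[0]
create(c): bitmap=FF............. | a=[0] c=[1]
create(b): bitmap=FFF............ | a=[0] b=[2] c=[1]
append(c, 1): bitmap=FFFF........... | a=[0] b=[2] c=[1, 3]
append(b, 1): bitmap=FFFFF.......... | a=[0] b=[2, 4] c=[1, 3]
create(d): bitmap=FFFFFF......... | a=[0] b=[2, 4] c=[1, 3] d=[5]
truncate(c, 1): bitmap=FFF.FF......... | a=[0] b=[2, 4] c=[1] d=[5]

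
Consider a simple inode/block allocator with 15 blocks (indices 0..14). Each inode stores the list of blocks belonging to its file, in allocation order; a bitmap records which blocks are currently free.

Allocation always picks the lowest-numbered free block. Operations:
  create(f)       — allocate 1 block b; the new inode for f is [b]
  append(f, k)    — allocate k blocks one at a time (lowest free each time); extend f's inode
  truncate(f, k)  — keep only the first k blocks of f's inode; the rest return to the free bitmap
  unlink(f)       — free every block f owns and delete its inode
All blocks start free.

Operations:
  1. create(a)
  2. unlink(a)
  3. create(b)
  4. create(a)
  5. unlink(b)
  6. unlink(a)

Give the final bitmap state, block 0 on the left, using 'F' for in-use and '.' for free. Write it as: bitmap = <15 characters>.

after create(a) → a:[0]  free=[F..............]
after unlink(a) →   free=[...............]
after create(b) → b:[0]  free=[F..............]
after create(a) → a:[1], b:[0]  free=[FF.............]
after unlink(b) → a:[1]  free=[.F.............]
after unlink(a) →   free=[...............]

bitmap = ...............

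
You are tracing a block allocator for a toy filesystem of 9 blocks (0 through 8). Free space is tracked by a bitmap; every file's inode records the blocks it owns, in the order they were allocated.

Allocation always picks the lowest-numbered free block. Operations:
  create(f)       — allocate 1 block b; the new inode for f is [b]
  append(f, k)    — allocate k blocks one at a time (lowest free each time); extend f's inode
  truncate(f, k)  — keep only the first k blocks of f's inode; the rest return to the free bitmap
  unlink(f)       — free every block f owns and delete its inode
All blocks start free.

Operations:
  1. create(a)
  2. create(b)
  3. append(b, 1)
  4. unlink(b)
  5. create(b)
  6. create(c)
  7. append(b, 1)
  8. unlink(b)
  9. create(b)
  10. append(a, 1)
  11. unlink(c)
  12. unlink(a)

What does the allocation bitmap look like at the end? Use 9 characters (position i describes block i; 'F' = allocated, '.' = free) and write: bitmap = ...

  1. create(a)  ⇒  F........  {a→[0]}
  2. create(b)  ⇒  FF.......  {a→[0]; b→[1]}
  3. append(b, 1)  ⇒  FFF......  {a→[0]; b→[1, 2]}
  4. unlink(b)  ⇒  F........  {a→[0]}
  5. create(b)  ⇒  FF.......  {a→[0]; b→[1]}
  6. create(c)  ⇒  FFF......  {a→[0]; b→[1]; c→[2]}
  7. append(b, 1)  ⇒  FFFF.....  {a→[0]; b→[1, 3]; c→[2]}
  8. unlink(b)  ⇒  F.F......  {a→[0]; c→[2]}
  9. create(b)  ⇒  FFF......  {a→[0]; b→[1]; c→[2]}
  10. append(a, 1)  ⇒  FFFF.....  {a→[0, 3]; b→[1]; c→[2]}
  11. unlink(c)  ⇒  FF.F.....  {a→[0, 3]; b→[1]}
  12. unlink(a)  ⇒  .F.......  {b→[1]}

bitmap = .F.......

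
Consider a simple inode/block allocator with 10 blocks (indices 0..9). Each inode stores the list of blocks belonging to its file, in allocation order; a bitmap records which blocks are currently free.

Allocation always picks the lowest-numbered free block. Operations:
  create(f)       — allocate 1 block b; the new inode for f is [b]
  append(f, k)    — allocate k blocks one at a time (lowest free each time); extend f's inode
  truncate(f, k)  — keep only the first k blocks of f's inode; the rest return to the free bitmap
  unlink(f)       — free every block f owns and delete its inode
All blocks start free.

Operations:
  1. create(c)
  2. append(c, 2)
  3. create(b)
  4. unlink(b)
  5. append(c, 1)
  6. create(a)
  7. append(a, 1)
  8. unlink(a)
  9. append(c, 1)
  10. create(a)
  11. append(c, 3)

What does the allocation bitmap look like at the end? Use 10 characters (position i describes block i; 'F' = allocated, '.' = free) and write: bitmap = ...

bitmap = FFFFFFFFF.

[1] create(c) — c=0 (map F.........)
[2] append(c, 2) — c=0,1,2 (map FFF.......)
[3] create(b) — b=3 c=0,1,2 (map FFFF......)
[4] unlink(b) — c=0,1,2 (map FFF.......)
[5] append(c, 1) — c=0,1,2,3 (map FFFF......)
[6] create(a) — a=4 c=0,1,2,3 (map FFFFF.....)
[7] append(a, 1) — a=4,5 c=0,1,2,3 (map FFFFFF....)
[8] unlink(a) — c=0,1,2,3 (map FFFF......)
[9] append(c, 1) — c=0,1,2,3,4 (map FFFFF.....)
[10] create(a) — a=5 c=0,1,2,3,4 (map FFFFFF....)
[11] append(c, 3) — a=5 c=0,1,2,3,4,6,7,8 (map FFFFFFFFF.)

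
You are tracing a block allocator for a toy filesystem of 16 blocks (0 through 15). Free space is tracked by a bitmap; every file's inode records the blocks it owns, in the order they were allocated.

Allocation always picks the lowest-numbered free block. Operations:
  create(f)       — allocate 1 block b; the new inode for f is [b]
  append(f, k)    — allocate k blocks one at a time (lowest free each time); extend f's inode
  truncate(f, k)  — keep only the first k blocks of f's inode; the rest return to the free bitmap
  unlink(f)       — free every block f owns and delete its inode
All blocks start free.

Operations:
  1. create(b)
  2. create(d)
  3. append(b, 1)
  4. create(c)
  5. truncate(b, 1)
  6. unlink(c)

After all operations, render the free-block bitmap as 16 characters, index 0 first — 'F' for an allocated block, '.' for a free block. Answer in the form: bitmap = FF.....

bitmap = FF..............

  1. create(b)  ⇒  F...............  {b→[0]}
  2. create(d)  ⇒  FF..............  {b→[0]; d→[1]}
  3. append(b, 1)  ⇒  FFF.............  {b→[0, 2]; d→[1]}
  4. create(c)  ⇒  FFFF............  {b→[0, 2]; c→[3]; d→[1]}
  5. truncate(b, 1)  ⇒  FF.F............  {b→[0]; c→[3]; d→[1]}
  6. unlink(c)  ⇒  FF..............  {b→[0]; d→[1]}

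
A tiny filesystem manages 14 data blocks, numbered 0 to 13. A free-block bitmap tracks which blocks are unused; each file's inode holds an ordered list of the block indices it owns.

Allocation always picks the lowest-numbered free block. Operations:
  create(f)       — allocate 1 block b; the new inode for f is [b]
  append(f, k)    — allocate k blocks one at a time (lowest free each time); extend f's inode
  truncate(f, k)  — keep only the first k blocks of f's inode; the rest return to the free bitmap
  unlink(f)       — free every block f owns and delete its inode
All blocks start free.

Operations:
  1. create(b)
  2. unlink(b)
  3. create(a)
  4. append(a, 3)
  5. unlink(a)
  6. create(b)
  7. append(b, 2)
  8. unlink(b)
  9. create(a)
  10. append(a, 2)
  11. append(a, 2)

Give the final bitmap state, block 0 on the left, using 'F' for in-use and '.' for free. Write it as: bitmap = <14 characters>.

  1. create(b)  ⇒  F.............  {b→[0]}
  2. unlink(b)  ⇒  ..............  {}
  3. create(a)  ⇒  F.............  {a→[0]}
  4. append(a, 3)  ⇒  FFFF..........  {a→[0, 1, 2, 3]}
  5. unlink(a)  ⇒  ..............  {}
  6. create(b)  ⇒  F.............  {b→[0]}
  7. append(b, 2)  ⇒  FFF...........  {b→[0, 1, 2]}
  8. unlink(b)  ⇒  ..............  {}
  9. create(a)  ⇒  F.............  {a→[0]}
  10. append(a, 2)  ⇒  FFF...........  {a→[0, 1, 2]}
  11. append(a, 2)  ⇒  FFFFF.........  {a→[0, 1, 2, 3, 4]}

bitmap = FFFFF.........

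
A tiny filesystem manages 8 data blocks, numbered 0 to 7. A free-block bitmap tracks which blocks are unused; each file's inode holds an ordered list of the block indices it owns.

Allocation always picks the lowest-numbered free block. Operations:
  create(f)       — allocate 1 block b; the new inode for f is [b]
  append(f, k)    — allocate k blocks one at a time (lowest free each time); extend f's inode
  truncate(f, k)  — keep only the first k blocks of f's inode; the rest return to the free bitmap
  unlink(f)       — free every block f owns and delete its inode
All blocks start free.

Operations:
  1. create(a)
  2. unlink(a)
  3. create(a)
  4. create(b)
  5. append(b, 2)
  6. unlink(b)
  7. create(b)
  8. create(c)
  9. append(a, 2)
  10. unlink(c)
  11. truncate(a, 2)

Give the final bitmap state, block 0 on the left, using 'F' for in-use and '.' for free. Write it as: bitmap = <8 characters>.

bitmap = FF.F....

[1] create(a) — a=0 (map F.......)
[2] unlink(a) —  (map ........)
[3] create(a) — a=0 (map F.......)
[4] create(b) — a=0 b=1 (map FF......)
[5] append(b, 2) — a=0 b=1,2,3 (map FFFF....)
[6] unlink(b) — a=0 (map F.......)
[7] create(b) — a=0 b=1 (map FF......)
[8] create(c) — a=0 b=1 c=2 (map FFF.....)
[9] append(a, 2) — a=0,3,4 b=1 c=2 (map FFFFF...)
[10] unlink(c) — a=0,3,4 b=1 (map FF.FF...)
[11] truncate(a, 2) — a=0,3 b=1 (map FF.F....)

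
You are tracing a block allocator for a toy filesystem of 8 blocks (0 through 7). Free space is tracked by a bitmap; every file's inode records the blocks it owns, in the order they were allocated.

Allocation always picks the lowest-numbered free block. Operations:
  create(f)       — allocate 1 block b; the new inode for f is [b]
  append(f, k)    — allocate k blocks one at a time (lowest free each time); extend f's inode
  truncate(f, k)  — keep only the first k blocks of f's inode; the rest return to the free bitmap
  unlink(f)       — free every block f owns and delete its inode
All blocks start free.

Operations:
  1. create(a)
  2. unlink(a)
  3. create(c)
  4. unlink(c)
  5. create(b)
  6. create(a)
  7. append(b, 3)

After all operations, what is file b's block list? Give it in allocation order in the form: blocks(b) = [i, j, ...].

blocks(b) = [0, 2, 3, 4]

[1] create(a) — a=0 (map F.......)
[2] unlink(a) —  (map ........)
[3] create(c) — c=0 (map F.......)
[4] unlink(c) —  (map ........)
[5] create(b) — b=0 (map F.......)
[6] create(a) — a=1 b=0 (map FF......)
[7] append(b, 3) — a=1 b=0,2,3,4 (map FFFFF...)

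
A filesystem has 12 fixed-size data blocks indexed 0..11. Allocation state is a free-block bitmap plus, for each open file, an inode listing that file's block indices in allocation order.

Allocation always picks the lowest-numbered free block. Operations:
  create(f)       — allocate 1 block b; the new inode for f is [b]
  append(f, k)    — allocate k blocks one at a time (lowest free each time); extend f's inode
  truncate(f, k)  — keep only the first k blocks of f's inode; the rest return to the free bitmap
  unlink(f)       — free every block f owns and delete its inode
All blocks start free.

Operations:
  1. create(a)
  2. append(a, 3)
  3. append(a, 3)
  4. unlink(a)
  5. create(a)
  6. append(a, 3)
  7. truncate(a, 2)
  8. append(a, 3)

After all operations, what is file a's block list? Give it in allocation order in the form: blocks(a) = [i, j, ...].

blocks(a) = [0, 1, 2, 3, 4]

[1] create(a) — a=0 (map F...........)
[2] append(a, 3) — a=0,1,2,3 (map FFFF........)
[3] append(a, 3) — a=0,1,2,3,4,5,6 (map FFFFFFF.....)
[4] unlink(a) —  (map ............)
[5] create(a) — a=0 (map F...........)
[6] append(a, 3) — a=0,1,2,3 (map FFFF........)
[7] truncate(a, 2) — a=0,1 (map FF..........)
[8] append(a, 3) — a=0,1,2,3,4 (map FFFFF.......)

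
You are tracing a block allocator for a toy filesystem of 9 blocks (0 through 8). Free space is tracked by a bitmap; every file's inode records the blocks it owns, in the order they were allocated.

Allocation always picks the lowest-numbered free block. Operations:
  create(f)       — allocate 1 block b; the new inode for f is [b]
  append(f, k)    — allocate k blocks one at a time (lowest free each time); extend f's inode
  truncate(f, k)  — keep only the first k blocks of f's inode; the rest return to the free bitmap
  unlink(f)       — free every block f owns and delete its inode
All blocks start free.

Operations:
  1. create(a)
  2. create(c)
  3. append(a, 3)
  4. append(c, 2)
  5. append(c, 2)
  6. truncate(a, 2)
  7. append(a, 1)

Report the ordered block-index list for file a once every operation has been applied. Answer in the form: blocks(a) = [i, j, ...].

blocks(a) = [0, 2, 3]

create(a): bitmap=F........ | a=[0]
create(c): bitmap=FF....... | a=[0] c=[1]
append(a, 3): bitmap=FFFFF.... | a=[0, 2, 3, 4] c=[1]
append(c, 2): bitmap=FFFFFFF.. | a=[0, 2, 3, 4] c=[1, 5, 6]
append(c, 2): bitmap=FFFFFFFFF | a=[0, 2, 3, 4] c=[1, 5, 6, 7, 8]
truncate(a, 2): bitmap=FFF..FFFF | a=[0, 2] c=[1, 5, 6, 7, 8]
append(a, 1): bitmap=FFFF.FFFF | a=[0, 2, 3] c=[1, 5, 6, 7, 8]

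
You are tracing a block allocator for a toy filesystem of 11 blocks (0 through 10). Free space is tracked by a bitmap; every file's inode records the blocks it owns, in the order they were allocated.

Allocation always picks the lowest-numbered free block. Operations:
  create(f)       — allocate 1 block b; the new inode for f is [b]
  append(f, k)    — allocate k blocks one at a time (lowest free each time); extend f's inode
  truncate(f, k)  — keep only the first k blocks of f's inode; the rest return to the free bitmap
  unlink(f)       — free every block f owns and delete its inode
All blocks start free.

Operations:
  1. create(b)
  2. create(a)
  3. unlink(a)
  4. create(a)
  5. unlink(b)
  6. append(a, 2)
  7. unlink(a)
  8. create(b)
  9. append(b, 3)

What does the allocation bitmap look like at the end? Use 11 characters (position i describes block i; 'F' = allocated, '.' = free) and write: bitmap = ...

after create(b) → b:[0]  free=[F..........]
after create(a) → a:[1], b:[0]  free=[FF.........]
after unlink(a) → b:[0]  free=[F..........]
after create(a) → a:[1], b:[0]  free=[FF.........]
after unlink(b) → a:[1]  free=[.F.........]
after append(a, 2) → a:[1, 0, 2]  free=[FFF........]
after unlink(a) →   free=[...........]
after create(b) → b:[0]  free=[F..........]
after append(b, 3) → b:[0, 1, 2, 3]  free=[FFFF.......]

bitmap = FFFF.......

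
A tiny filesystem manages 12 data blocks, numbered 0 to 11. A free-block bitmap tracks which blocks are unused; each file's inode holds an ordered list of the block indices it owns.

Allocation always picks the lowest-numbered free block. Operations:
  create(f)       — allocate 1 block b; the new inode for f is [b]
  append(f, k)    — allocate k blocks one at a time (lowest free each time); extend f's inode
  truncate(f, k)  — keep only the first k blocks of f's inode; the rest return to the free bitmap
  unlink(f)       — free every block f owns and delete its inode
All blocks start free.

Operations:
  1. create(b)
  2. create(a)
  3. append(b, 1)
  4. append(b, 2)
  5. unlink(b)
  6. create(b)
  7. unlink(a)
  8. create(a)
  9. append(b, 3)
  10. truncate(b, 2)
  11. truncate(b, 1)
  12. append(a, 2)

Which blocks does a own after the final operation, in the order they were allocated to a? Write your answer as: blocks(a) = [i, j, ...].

blocks(a) = [1, 2, 3]

  1. create(b)  ⇒  F...........  {b→[0]}
  2. create(a)  ⇒  FF..........  {a→[1]; b→[0]}
  3. append(b, 1)  ⇒  FFF.........  {a→[1]; b→[0, 2]}
  4. append(b, 2)  ⇒  FFFFF.......  {a→[1]; b→[0, 2, 3, 4]}
  5. unlink(b)  ⇒  .F..........  {a→[1]}
  6. create(b)  ⇒  FF..........  {a→[1]; b→[0]}
  7. unlink(a)  ⇒  F...........  {b→[0]}
  8. create(a)  ⇒  FF..........  {a→[1]; b→[0]}
  9. append(b, 3)  ⇒  FFFFF.......  {a→[1]; b→[0, 2, 3, 4]}
  10. truncate(b, 2)  ⇒  FFF.........  {a→[1]; b→[0, 2]}
  11. truncate(b, 1)  ⇒  FF..........  {a→[1]; b→[0]}
  12. append(a, 2)  ⇒  FFFF........  {a→[1, 2, 3]; b→[0]}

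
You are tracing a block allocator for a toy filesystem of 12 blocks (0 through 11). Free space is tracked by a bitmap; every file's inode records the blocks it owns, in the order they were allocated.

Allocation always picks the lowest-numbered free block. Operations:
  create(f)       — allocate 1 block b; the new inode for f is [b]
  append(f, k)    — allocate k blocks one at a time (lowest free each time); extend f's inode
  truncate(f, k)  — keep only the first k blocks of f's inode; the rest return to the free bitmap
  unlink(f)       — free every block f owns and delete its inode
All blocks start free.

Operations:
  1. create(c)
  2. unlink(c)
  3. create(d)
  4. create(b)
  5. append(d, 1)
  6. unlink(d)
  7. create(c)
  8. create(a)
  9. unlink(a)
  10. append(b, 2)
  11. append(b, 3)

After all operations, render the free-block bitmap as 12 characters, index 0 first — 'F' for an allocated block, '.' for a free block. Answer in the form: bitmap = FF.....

bitmap = FFFFFFF.....

  1. create(c)  ⇒  F...........  {c→[0]}
  2. unlink(c)  ⇒  ............  {}
  3. create(d)  ⇒  F...........  {d→[0]}
  4. create(b)  ⇒  FF..........  {b→[1]; d→[0]}
  5. append(d, 1)  ⇒  FFF.........  {b→[1]; d→[0, 2]}
  6. unlink(d)  ⇒  .F..........  {b→[1]}
  7. create(c)  ⇒  FF..........  {b→[1]; c→[0]}
  8. create(a)  ⇒  FFF.........  {a→[2]; b→[1]; c→[0]}
  9. unlink(a)  ⇒  FF..........  {b→[1]; c→[0]}
  10. append(b, 2)  ⇒  FFFF........  {b→[1, 2, 3]; c→[0]}
  11. append(b, 3)  ⇒  FFFFFFF.....  {b→[1, 2, 3, 4, 5, 6]; c→[0]}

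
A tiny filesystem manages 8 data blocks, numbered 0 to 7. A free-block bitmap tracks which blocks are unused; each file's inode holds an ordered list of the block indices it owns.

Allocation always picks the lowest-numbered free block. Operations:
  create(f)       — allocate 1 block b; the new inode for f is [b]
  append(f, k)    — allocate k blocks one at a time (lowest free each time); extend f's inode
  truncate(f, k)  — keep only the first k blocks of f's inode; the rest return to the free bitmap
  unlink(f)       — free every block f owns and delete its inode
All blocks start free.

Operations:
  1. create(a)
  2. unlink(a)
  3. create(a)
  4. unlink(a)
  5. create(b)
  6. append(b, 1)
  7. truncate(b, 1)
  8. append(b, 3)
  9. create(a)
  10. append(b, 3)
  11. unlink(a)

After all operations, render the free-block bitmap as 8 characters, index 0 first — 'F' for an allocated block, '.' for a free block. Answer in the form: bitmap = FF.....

bitmap = FFFF.FFF

  1. create(a)  ⇒  F.......  {a→[0]}
  2. unlink(a)  ⇒  ........  {}
  3. create(a)  ⇒  F.......  {a→[0]}
  4. unlink(a)  ⇒  ........  {}
  5. create(b)  ⇒  F.......  {b→[0]}
  6. append(b, 1)  ⇒  FF......  {b→[0, 1]}
  7. truncate(b, 1)  ⇒  F.......  {b→[0]}
  8. append(b, 3)  ⇒  FFFF....  {b→[0, 1, 2, 3]}
  9. create(a)  ⇒  FFFFF...  {a→[4]; b→[0, 1, 2, 3]}
  10. append(b, 3)  ⇒  FFFFFFFF  {a→[4]; b→[0, 1, 2, 3, 5, 6, 7]}
  11. unlink(a)  ⇒  FFFF.FFF  {b→[0, 1, 2, 3, 5, 6, 7]}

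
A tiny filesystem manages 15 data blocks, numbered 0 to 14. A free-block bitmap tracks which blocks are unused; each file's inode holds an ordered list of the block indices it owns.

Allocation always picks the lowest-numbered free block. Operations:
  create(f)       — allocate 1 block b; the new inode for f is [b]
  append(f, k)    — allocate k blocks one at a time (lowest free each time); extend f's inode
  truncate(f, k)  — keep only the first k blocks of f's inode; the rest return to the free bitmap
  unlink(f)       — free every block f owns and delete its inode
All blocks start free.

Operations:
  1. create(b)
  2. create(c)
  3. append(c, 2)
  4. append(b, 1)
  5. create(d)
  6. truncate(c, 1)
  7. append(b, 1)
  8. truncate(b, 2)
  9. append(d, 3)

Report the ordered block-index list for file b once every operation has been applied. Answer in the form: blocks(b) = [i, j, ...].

blocks(b) = [0, 4]

[1] create(b) — b=0 (map F..............)
[2] create(c) — b=0 c=1 (map FF.............)
[3] append(c, 2) — b=0 c=1,2,3 (map FFFF...........)
[4] append(b, 1) — b=0,4 c=1,2,3 (map FFFFF..........)
[5] create(d) — b=0,4 c=1,2,3 d=5 (map FFFFFF.........)
[6] truncate(c, 1) — b=0,4 c=1 d=5 (map FF..FF.........)
[7] append(b, 1) — b=0,4,2 c=1 d=5 (map FFF.FF.........)
[8] truncate(b, 2) — b=0,4 c=1 d=5 (map FF..FF.........)
[9] append(d, 3) — b=0,4 c=1 d=5,2,3,6 (map FFFFFFF........)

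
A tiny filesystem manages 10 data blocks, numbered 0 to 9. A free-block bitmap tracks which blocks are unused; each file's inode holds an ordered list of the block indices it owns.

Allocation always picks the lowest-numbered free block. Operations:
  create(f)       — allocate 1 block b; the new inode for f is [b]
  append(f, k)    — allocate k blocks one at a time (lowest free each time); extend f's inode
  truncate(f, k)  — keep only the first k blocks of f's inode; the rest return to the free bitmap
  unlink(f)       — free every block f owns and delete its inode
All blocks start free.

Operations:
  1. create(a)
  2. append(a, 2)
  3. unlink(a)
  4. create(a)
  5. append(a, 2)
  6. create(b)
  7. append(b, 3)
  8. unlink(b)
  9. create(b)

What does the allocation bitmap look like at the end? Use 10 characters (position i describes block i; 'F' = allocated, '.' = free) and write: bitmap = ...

  1. create(a)  ⇒  F.........  {a→[0]}
  2. append(a, 2)  ⇒  FFF.......  {a→[0, 1, 2]}
  3. unlink(a)  ⇒  ..........  {}
  4. create(a)  ⇒  F.........  {a→[0]}
  5. append(a, 2)  ⇒  FFF.......  {a→[0, 1, 2]}
  6. create(b)  ⇒  FFFF......  {a→[0, 1, 2]; b→[3]}
  7. append(b, 3)  ⇒  FFFFFFF...  {a→[0, 1, 2]; b→[3, 4, 5, 6]}
  8. unlink(b)  ⇒  FFF.......  {a→[0, 1, 2]}
  9. create(b)  ⇒  FFFF......  {a→[0, 1, 2]; b→[3]}

bitmap = FFFF......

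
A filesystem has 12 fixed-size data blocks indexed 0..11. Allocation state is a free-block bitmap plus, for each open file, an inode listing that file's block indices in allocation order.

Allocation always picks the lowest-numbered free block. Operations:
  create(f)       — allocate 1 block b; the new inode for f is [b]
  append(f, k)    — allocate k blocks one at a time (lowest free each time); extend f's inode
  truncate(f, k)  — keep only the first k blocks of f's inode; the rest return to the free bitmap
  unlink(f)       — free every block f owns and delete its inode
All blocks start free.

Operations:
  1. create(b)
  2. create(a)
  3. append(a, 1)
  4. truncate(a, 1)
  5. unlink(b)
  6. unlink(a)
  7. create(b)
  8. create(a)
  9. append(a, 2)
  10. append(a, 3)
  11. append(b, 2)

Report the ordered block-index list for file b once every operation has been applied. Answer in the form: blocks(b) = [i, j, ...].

blocks(b) = [0, 7, 8]

  1. create(b)  ⇒  F...........  {b→[0]}
  2. create(a)  ⇒  FF..........  {a→[1]; b→[0]}
  3. append(a, 1)  ⇒  FFF.........  {a→[1, 2]; b→[0]}
  4. truncate(a, 1)  ⇒  FF..........  {a→[1]; b→[0]}
  5. unlink(b)  ⇒  .F..........  {a→[1]}
  6. unlink(a)  ⇒  ............  {}
  7. create(b)  ⇒  F...........  {b→[0]}
  8. create(a)  ⇒  FF..........  {a→[1]; b→[0]}
  9. append(a, 2)  ⇒  FFFF........  {a→[1, 2, 3]; b→[0]}
  10. append(a, 3)  ⇒  FFFFFFF.....  {a→[1, 2, 3, 4, 5, 6]; b→[0]}
  11. append(b, 2)  ⇒  FFFFFFFFF...  {a→[1, 2, 3, 4, 5, 6]; b→[0, 7, 8]}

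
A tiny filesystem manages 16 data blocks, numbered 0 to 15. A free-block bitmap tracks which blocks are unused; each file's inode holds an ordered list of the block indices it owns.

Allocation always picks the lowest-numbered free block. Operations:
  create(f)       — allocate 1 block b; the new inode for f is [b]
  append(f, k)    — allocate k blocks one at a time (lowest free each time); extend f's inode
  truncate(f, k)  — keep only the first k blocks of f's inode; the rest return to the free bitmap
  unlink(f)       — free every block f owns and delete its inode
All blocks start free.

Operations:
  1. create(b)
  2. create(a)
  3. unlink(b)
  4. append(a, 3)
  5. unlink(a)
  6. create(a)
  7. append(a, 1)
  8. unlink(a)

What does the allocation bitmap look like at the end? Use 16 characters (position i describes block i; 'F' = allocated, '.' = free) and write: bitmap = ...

bitmap = ................

  1. create(b)  ⇒  F...............  {b→[0]}
  2. create(a)  ⇒  FF..............  {a→[1]; b→[0]}
  3. unlink(b)  ⇒  .F..............  {a→[1]}
  4. append(a, 3)  ⇒  FFFF............  {a→[1, 0, 2, 3]}
  5. unlink(a)  ⇒  ................  {}
  6. create(a)  ⇒  F...............  {a→[0]}
  7. append(a, 1)  ⇒  FF..............  {a→[0, 1]}
  8. unlink(a)  ⇒  ................  {}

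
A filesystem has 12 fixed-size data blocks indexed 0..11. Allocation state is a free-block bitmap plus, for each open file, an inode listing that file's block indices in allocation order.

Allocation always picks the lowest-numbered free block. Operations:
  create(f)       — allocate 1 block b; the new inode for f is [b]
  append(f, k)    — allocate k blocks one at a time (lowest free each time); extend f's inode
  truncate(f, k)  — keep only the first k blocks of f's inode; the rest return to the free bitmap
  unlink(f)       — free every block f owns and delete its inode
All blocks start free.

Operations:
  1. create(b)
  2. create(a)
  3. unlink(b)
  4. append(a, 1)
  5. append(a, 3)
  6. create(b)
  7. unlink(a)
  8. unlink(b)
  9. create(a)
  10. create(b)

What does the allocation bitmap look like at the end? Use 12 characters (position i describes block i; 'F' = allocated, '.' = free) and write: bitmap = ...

[1] create(b) — b=0 (map F...........)
[2] create(a) — a=1 b=0 (map FF..........)
[3] unlink(b) — a=1 (map .F..........)
[4] append(a, 1) — a=1,0 (map FF..........)
[5] append(a, 3) — a=1,0,2,3,4 (map FFFFF.......)
[6] create(b) — a=1,0,2,3,4 b=5 (map FFFFFF......)
[7] unlink(a) — b=5 (map .....F......)
[8] unlink(b) —  (map ............)
[9] create(a) — a=0 (map F...........)
[10] create(b) — a=0 b=1 (map FF..........)

bitmap = FF..........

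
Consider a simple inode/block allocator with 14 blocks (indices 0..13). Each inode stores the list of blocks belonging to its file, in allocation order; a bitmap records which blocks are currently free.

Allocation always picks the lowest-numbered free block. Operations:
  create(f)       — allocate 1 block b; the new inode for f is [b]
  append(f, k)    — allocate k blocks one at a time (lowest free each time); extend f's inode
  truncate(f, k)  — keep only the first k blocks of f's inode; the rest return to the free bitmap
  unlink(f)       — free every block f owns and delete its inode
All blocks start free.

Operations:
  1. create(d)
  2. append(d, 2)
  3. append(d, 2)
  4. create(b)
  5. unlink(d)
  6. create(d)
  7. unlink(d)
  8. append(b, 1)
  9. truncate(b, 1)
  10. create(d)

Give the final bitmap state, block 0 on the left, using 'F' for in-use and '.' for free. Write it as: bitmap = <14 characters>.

bitmap = F....F........

[1] create(d) — d=0 (map F.............)
[2] append(d, 2) — d=0,1,2 (map FFF...........)
[3] append(d, 2) — d=0,1,2,3,4 (map FFFFF.........)
[4] create(b) — b=5 d=0,1,2,3,4 (map FFFFFF........)
[5] unlink(d) — b=5 (map .....F........)
[6] create(d) — b=5 d=0 (map F....F........)
[7] unlink(d) — b=5 (map .....F........)
[8] append(b, 1) — b=5,0 (map F....F........)
[9] truncate(b, 1) — b=5 (map .....F........)
[10] create(d) — b=5 d=0 (map F....F........)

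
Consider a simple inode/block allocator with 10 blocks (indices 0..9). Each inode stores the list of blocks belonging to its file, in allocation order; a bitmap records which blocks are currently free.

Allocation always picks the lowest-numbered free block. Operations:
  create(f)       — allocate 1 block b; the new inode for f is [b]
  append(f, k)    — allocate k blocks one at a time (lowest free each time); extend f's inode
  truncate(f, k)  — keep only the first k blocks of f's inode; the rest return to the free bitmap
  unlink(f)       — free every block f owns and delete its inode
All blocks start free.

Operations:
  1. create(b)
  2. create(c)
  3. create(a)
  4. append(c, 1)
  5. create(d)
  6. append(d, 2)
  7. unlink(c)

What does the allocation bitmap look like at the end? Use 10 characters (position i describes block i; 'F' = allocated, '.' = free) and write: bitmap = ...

bitmap = F.F.FFF...

create(b): bitmap=F......... | b=[0]
create(c): bitmap=FF........ | b=[0] c=[1]
create(a): bitmap=FFF....... | a=[2] b=[0] c=[1]
append(c, 1): bitmap=FFFF...... | a=[2] b=[0] c=[1, 3]
create(d): bitmap=FFFFF..... | a=[2] b=[0] c=[1, 3] d=[4]
append(d, 2): bitmap=FFFFFFF... | a=[2] b=[0] c=[1, 3] d=[4, 5, 6]
unlink(c): bitmap=F.F.FFF... | a=[2] b=[0] d=[4, 5, 6]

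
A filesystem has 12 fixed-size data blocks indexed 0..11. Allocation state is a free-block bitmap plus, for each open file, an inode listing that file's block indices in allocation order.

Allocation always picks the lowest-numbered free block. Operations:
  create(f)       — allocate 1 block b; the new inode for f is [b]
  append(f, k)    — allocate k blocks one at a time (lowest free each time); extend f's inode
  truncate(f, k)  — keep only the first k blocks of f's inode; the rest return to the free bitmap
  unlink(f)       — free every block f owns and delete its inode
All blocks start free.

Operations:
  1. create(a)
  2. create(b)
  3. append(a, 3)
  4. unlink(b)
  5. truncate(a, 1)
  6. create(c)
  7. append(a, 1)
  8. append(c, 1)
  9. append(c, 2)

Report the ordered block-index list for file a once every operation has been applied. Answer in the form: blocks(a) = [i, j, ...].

blocks(a) = [0, 2]

  1. create(a)  ⇒  F...........  {a→[0]}
  2. create(b)  ⇒  FF..........  {a→[0]; b→[1]}
  3. append(a, 3)  ⇒  FFFFF.......  {a→[0, 2, 3, 4]; b→[1]}
  4. unlink(b)  ⇒  F.FFF.......  {a→[0, 2, 3, 4]}
  5. truncate(a, 1)  ⇒  F...........  {a→[0]}
  6. create(c)  ⇒  FF..........  {a→[0]; c→[1]}
  7. append(a, 1)  ⇒  FFF.........  {a→[0, 2]; c→[1]}
  8. append(c, 1)  ⇒  FFFF........  {a→[0, 2]; c→[1, 3]}
  9. append(c, 2)  ⇒  FFFFFF......  {a→[0, 2]; c→[1, 3, 4, 5]}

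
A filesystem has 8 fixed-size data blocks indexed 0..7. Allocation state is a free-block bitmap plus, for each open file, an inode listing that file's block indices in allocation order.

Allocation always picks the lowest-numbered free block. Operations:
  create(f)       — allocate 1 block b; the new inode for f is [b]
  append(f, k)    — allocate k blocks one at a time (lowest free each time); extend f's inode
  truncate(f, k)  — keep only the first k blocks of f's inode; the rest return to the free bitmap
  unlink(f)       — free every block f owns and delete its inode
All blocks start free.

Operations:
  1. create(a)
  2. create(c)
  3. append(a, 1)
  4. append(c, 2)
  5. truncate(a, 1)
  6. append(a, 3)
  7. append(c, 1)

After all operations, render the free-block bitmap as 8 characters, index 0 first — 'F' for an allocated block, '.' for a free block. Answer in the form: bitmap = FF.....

[1] create(a) — a=0 (map F.......)
[2] create(c) — a=0 c=1 (map FF......)
[3] append(a, 1) — a=0,2 c=1 (map FFF.....)
[4] append(c, 2) — a=0,2 c=1,3,4 (map FFFFF...)
[5] truncate(a, 1) — a=0 c=1,3,4 (map FF.FF...)
[6] append(a, 3) — a=0,2,5,6 c=1,3,4 (map FFFFFFF.)
[7] append(c, 1) — a=0,2,5,6 c=1,3,4,7 (map FFFFFFFF)

bitmap = FFFFFFFF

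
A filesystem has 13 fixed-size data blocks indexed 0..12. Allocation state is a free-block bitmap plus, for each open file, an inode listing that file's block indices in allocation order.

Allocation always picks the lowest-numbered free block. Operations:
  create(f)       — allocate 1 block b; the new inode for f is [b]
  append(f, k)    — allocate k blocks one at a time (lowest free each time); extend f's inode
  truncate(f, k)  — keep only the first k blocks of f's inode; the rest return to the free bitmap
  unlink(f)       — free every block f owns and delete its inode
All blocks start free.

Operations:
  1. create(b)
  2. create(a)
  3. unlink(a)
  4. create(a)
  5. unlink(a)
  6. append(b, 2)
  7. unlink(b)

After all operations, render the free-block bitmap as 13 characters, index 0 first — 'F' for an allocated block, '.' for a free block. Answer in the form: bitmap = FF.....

after create(b) → b:[0]  free=[F............]
after create(a) → a:[1], b:[0]  free=[FF...........]
after unlink(a) → b:[0]  free=[F............]
after create(a) → a:[1], b:[0]  free=[FF...........]
after unlink(a) → b:[0]  free=[F............]
after append(b, 2) → b:[0, 1, 2]  free=[FFF..........]
after unlink(b) →   free=[.............]

bitmap = .............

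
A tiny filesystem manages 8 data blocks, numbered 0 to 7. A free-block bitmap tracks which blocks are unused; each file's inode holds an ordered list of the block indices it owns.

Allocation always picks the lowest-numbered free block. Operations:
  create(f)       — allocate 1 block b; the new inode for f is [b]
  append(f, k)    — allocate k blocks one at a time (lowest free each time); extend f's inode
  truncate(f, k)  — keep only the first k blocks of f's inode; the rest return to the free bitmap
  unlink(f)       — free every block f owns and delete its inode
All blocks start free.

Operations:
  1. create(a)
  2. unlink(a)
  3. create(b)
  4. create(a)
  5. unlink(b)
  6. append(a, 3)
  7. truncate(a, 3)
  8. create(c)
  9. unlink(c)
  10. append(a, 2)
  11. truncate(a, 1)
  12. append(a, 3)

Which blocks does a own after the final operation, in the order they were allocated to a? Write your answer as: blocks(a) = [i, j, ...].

blocks(a) = [1, 0, 2, 3]

  1. create(a)  ⇒  F.......  {a→[0]}
  2. unlink(a)  ⇒  ........  {}
  3. create(b)  ⇒  F.......  {b→[0]}
  4. create(a)  ⇒  FF......  {a→[1]; b→[0]}
  5. unlink(b)  ⇒  .F......  {a→[1]}
  6. append(a, 3)  ⇒  FFFF....  {a→[1, 0, 2, 3]}
  7. truncate(a, 3)  ⇒  FFF.....  {a→[1, 0, 2]}
  8. create(c)  ⇒  FFFF....  {a→[1, 0, 2]; c→[3]}
  9. unlink(c)  ⇒  FFF.....  {a→[1, 0, 2]}
  10. append(a, 2)  ⇒  FFFFF...  {a→[1, 0, 2, 3, 4]}
  11. truncate(a, 1)  ⇒  .F......  {a→[1]}
  12. append(a, 3)  ⇒  FFFF....  {a→[1, 0, 2, 3]}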